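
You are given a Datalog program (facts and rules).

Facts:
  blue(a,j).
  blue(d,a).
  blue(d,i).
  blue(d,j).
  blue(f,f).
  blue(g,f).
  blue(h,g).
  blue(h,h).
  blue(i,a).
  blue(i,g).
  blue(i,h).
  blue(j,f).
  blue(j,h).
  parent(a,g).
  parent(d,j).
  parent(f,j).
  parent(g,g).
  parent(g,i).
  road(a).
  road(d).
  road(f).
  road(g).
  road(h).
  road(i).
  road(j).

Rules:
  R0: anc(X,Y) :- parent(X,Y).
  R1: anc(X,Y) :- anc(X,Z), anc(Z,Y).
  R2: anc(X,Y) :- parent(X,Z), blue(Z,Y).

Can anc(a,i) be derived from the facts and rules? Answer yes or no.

yes

round 1: derive anc(a,g) via R0 from parent(a,g)
round 1: derive anc(d,j) via R0 from parent(d,j)
round 1: derive anc(f,j) via R0 from parent(f,j)
round 1: derive anc(g,g) via R0 from parent(g,g)
round 1: derive anc(g,i) via R0 from parent(g,i)
round 1: derive anc(a,f) via R2 from parent(a,g), blue(g,f)
round 1: derive anc(d,f) via R2 from parent(d,j), blue(j,f)
round 1: derive anc(d,h) via R2 from parent(d,j), blue(j,h)
round 1: derive anc(f,f) via R2 from parent(f,j), blue(j,f)
round 1: derive anc(f,h) via R2 from parent(f,j), blue(j,h)
round 1: derive anc(g,a) via R2 from parent(g,i), blue(i,a)
round 1: derive anc(g,f) via R2 from parent(g,g), blue(g,f)
round 1: derive anc(g,h) via R2 from parent(g,i), blue(i,h)
round 2: derive anc(a,a) via R1 from anc(a,g), anc(g,a)
round 2: derive anc(a,h) via R1 from anc(a,f), anc(f,h)
round 2: derive anc(a,i) via R1 from anc(a,g), anc(g,i)
round 2: derive anc(a,j) via R1 from anc(a,f), anc(f,j)
round 2: derive anc(g,j) via R1 from anc(g,f), anc(f,j)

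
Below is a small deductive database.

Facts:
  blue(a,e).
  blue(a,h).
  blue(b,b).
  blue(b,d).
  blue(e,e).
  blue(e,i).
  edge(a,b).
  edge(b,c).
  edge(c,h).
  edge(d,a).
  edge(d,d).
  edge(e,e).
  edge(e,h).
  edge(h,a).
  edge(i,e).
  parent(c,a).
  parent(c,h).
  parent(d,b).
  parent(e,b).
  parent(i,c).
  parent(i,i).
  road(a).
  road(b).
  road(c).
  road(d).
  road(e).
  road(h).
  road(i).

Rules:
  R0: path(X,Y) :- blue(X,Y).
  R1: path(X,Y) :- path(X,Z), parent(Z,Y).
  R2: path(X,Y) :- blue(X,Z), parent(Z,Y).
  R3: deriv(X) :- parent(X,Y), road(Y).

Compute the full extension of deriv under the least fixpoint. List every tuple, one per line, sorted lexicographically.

deriv(c)
deriv(d)
deriv(e)
deriv(i)

round 1: derive deriv(c) via R3 from parent(c,a), road(a)
round 1: derive deriv(d) via R3 from parent(d,b), road(b)
round 1: derive deriv(e) via R3 from parent(e,b), road(b)
round 1: derive deriv(i) via R3 from parent(i,c), road(c)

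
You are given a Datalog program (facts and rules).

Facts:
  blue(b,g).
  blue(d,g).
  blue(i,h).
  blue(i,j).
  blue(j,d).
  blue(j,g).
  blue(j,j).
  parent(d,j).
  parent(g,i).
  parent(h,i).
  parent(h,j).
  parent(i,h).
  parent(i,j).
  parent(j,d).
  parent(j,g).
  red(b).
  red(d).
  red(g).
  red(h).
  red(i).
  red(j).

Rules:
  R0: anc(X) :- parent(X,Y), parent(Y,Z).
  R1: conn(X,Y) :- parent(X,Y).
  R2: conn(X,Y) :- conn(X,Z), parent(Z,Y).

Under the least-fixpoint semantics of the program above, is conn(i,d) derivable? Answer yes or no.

round 1: derive conn(d,j) via R1 from parent(d,j)
round 1: derive conn(g,i) via R1 from parent(g,i)
round 1: derive conn(h,i) via R1 from parent(h,i)
round 1: derive conn(h,j) via R1 from parent(h,j)
round 1: derive conn(i,h) via R1 from parent(i,h)
round 1: derive conn(i,j) via R1 from parent(i,j)
round 1: derive conn(j,d) via R1 from parent(j,d)
round 1: derive conn(j,g) via R1 from parent(j,g)
round 2: derive conn(d,d) via R2 from conn(d,j), parent(j,d)
round 2: derive conn(d,g) via R2 from conn(d,j), parent(j,g)
round 2: derive conn(g,h) via R2 from conn(g,i), parent(i,h)
round 2: derive conn(g,j) via R2 from conn(g,i), parent(i,j)
round 2: derive conn(h,d) via R2 from conn(h,j), parent(j,d)
round 2: derive conn(h,g) via R2 from conn(h,j), parent(j,g)
round 2: derive conn(h,h) via R2 from conn(h,i), parent(i,h)
round 2: derive conn(i,d) via R2 from conn(i,j), parent(j,d)
round 2: derive conn(i,g) via R2 from conn(i,j), parent(j,g)
round 2: derive conn(i,i) via R2 from conn(i,h), parent(h,i)
round 2: derive conn(j,i) via R2 from conn(j,g), parent(g,i)
round 2: derive conn(j,j) via R2 from conn(j,d), parent(d,j)
round 3: derive conn(d,i) via R2 from conn(d,g), parent(g,i)
round 3: derive conn(g,d) via R2 from conn(g,j), parent(j,d)
round 3: derive conn(g,g) via R2 from conn(g,j), parent(j,g)
round 3: derive conn(j,h) via R2 from conn(j,i), parent(i,h)
round 4: derive conn(d,h) via R2 from conn(d,i), parent(i,h)

yes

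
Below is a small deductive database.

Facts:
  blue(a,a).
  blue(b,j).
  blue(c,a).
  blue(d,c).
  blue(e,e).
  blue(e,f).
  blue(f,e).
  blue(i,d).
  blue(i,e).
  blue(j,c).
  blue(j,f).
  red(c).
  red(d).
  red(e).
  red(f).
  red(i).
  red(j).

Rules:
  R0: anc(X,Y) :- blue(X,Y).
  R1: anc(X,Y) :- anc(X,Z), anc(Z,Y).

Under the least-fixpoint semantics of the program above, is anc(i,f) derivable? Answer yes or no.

round 1: derive anc(a,a) via R0 from blue(a,a)
round 1: derive anc(b,j) via R0 from blue(b,j)
round 1: derive anc(c,a) via R0 from blue(c,a)
round 1: derive anc(d,c) via R0 from blue(d,c)
round 1: derive anc(e,e) via R0 from blue(e,e)
round 1: derive anc(e,f) via R0 from blue(e,f)
round 1: derive anc(f,e) via R0 from blue(f,e)
round 1: derive anc(i,d) via R0 from blue(i,d)
round 1: derive anc(i,e) via R0 from blue(i,e)
round 1: derive anc(j,c) via R0 from blue(j,c)
round 1: derive anc(j,f) via R0 from blue(j,f)
round 2: derive anc(b,c) via R1 from anc(b,j), anc(j,c)
round 2: derive anc(b,f) via R1 from anc(b,j), anc(j,f)
round 2: derive anc(d,a) via R1 from anc(d,c), anc(c,a)
round 2: derive anc(f,f) via R1 from anc(f,e), anc(e,f)
round 2: derive anc(i,c) via R1 from anc(i,d), anc(d,c)
round 2: derive anc(i,f) via R1 from anc(i,e), anc(e,f)
round 2: derive anc(j,a) via R1 from anc(j,c), anc(c,a)
round 2: derive anc(j,e) via R1 from anc(j,f), anc(f,e)
round 3: derive anc(b,a) via R1 from anc(b,c), anc(c,a)
round 3: derive anc(b,e) via R1 from anc(b,f), anc(f,e)
round 3: derive anc(i,a) via R1 from anc(i,c), anc(c,a)

yes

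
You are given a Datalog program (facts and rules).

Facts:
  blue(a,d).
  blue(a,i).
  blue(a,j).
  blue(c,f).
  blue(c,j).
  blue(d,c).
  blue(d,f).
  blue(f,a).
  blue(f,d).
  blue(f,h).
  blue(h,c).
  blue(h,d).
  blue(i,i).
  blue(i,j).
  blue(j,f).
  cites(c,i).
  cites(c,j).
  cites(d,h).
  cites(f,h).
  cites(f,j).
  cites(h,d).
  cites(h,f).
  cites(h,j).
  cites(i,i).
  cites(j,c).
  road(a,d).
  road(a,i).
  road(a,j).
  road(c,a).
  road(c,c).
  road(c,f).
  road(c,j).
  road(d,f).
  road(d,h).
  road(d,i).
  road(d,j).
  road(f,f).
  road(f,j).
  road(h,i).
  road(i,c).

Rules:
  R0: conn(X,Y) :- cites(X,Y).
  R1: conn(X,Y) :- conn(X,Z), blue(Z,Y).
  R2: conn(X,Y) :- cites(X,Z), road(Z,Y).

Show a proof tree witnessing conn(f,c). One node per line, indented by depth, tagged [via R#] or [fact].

conn(f,c)  [via R1]
  conn(f,h)  [via R0]
    cites(f,h)  [fact]
  blue(h,c)  [fact]

round 1: derive conn(c,i) via R0 from cites(c,i)
round 1: derive conn(c,j) via R0 from cites(c,j)
round 1: derive conn(d,h) via R0 from cites(d,h)
round 1: derive conn(f,h) via R0 from cites(f,h)
round 1: derive conn(f,j) via R0 from cites(f,j)
round 1: derive conn(h,d) via R0 from cites(h,d)
round 1: derive conn(h,f) via R0 from cites(h,f)
round 1: derive conn(h,j) via R0 from cites(h,j)
round 1: derive conn(i,i) via R0 from cites(i,i)
round 1: derive conn(j,c) via R0 from cites(j,c)
round 1: derive conn(c,c) via R2 from cites(c,i), road(i,c)
round 1: derive conn(d,i) via R2 from cites(d,h), road(h,i)
round 1: derive conn(f,i) via R2 from cites(f,h), road(h,i)
round 1: derive conn(h,h) via R2 from cites(h,d), road(d,h)
round 1: derive conn(h,i) via R2 from cites(h,d), road(d,i)
round 1: derive conn(i,c) via R2 from cites(i,i), road(i,c)
round 1: derive conn(j,a) via R2 from cites(j,c), road(c,a)
round 1: derive conn(j,f) via R2 from cites(j,c), road(c,f)
round 1: derive conn(j,j) via R2 from cites(j,c), road(c,j)
round 2: derive conn(c,f) via R1 from conn(c,c), blue(c,f)
round 2: derive conn(d,c) via R1 from conn(d,h), blue(h,c)
round 2: derive conn(d,d) via R1 from conn(d,h), blue(h,d)
round 2: derive conn(d,j) via R1 from conn(d,i), blue(i,j)
round 2: derive conn(f,c) via R1 from conn(f,h), blue(h,c)
round 2: derive conn(f,d) via R1 from conn(f,h), blue(h,d)
round 2: derive conn(f,f) via R1 from conn(f,j), blue(j,f)
round 2: derive conn(h,a) via R1 from conn(h,f), blue(f,a)
round 2: derive conn(h,c) via R1 from conn(h,d), blue(d,c)
round 2: derive conn(i,f) via R1 from conn(i,c), blue(c,f)
round 2: derive conn(i,j) via R1 from conn(i,c), blue(c,j)
round 2: derive conn(j,d) via R1 from conn(j,a), blue(a,d)
round 2: derive conn(j,h) via R1 from conn(j,f), blue(f,h)
round 2: derive conn(j,i) via R1 from conn(j,a), blue(a,i)
round 3: derive conn(c,a) via R1 from conn(c,f), blue(f,a)
round 3: derive conn(c,d) via R1 from conn(c,f), blue(f,d)
round 3: derive conn(c,h) via R1 from conn(c,f), blue(f,h)
round 3: derive conn(d,f) via R1 from conn(d,c), blue(c,f)
round 3: derive conn(f,a) via R1 from conn(f,f), blue(f,a)
round 3: derive conn(i,a) via R1 from conn(i,f), blue(f,a)
round 3: derive conn(i,d) via R1 from conn(i,f), blue(f,d)
round 3: derive conn(i,h) via R1 from conn(i,f), blue(f,h)
round 4: derive conn(d,a) via R1 from conn(d,f), blue(f,a)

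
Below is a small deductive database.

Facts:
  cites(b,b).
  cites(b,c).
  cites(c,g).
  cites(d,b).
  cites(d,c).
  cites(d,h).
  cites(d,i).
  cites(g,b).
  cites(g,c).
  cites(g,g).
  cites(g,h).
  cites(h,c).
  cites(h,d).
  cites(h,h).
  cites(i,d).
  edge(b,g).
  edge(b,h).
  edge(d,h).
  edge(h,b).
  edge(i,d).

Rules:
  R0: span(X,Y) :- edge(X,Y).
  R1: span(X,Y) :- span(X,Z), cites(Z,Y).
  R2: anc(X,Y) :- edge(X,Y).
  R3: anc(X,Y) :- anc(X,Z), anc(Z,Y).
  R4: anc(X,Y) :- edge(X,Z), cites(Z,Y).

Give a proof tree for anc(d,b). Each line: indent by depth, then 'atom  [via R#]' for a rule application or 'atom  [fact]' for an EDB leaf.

anc(d,b)  [via R3]
  anc(d,h)  [via R2]
    edge(d,h)  [fact]
  anc(h,b)  [via R2]
    edge(h,b)  [fact]

round 1: derive anc(b,g) via R2 from edge(b,g)
round 1: derive anc(b,h) via R2 from edge(b,h)
round 1: derive anc(d,h) via R2 from edge(d,h)
round 1: derive anc(h,b) via R2 from edge(h,b)
round 1: derive anc(i,d) via R2 from edge(i,d)
round 1: derive anc(b,b) via R4 from edge(b,g), cites(g,b)
round 1: derive anc(b,c) via R4 from edge(b,g), cites(g,c)
round 1: derive anc(b,d) via R4 from edge(b,h), cites(h,d)
round 1: derive anc(d,c) via R4 from edge(d,h), cites(h,c)
round 1: derive anc(d,d) via R4 from edge(d,h), cites(h,d)
round 1: derive anc(h,c) via R4 from edge(h,b), cites(b,c)
round 1: derive anc(i,b) via R4 from edge(i,d), cites(d,b)
round 1: derive anc(i,c) via R4 from edge(i,d), cites(d,c)
round 1: derive anc(i,h) via R4 from edge(i,d), cites(d,h)
round 1: derive anc(i,i) via R4 from edge(i,d), cites(d,i)
round 2: derive anc(d,b) via R3 from anc(d,h), anc(h,b)
round 2: derive anc(h,d) via R3 from anc(h,b), anc(b,d)
round 2: derive anc(h,g) via R3 from anc(h,b), anc(b,g)
round 2: derive anc(h,h) via R3 from anc(h,b), anc(b,h)
round 2: derive anc(i,g) via R3 from anc(i,b), anc(b,g)
round 3: derive anc(d,g) via R3 from anc(d,b), anc(b,g)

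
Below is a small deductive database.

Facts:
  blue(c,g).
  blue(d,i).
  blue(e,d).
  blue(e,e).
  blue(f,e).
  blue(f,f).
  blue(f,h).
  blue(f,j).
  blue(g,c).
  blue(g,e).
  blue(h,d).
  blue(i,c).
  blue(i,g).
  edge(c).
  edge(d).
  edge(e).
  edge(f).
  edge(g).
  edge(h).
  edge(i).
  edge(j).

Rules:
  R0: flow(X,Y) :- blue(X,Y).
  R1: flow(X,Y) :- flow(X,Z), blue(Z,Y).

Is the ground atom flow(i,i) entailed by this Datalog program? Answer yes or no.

round 1: derive flow(c,g) via R0 from blue(c,g)
round 1: derive flow(d,i) via R0 from blue(d,i)
round 1: derive flow(e,d) via R0 from blue(e,d)
round 1: derive flow(e,e) via R0 from blue(e,e)
round 1: derive flow(f,e) via R0 from blue(f,e)
round 1: derive flow(f,f) via R0 from blue(f,f)
round 1: derive flow(f,h) via R0 from blue(f,h)
round 1: derive flow(f,j) via R0 from blue(f,j)
round 1: derive flow(g,c) via R0 from blue(g,c)
round 1: derive flow(g,e) via R0 from blue(g,e)
round 1: derive flow(h,d) via R0 from blue(h,d)
round 1: derive flow(i,c) via R0 from blue(i,c)
round 1: derive flow(i,g) via R0 from blue(i,g)
round 2: derive flow(c,c) via R1 from flow(c,g), blue(g,c)
round 2: derive flow(c,e) via R1 from flow(c,g), blue(g,e)
round 2: derive flow(d,c) via R1 from flow(d,i), blue(i,c)
round 2: derive flow(d,g) via R1 from flow(d,i), blue(i,g)
round 2: derive flow(e,i) via R1 from flow(e,d), blue(d,i)
round 2: derive flow(f,d) via R1 from flow(f,e), blue(e,d)
round 2: derive flow(g,d) via R1 from flow(g,e), blue(e,d)
round 2: derive flow(g,g) via R1 from flow(g,c), blue(c,g)
round 2: derive flow(h,i) via R1 from flow(h,d), blue(d,i)
round 2: derive flow(i,e) via R1 from flow(i,g), blue(g,e)
round 3: derive flow(c,d) via R1 from flow(c,e), blue(e,d)
round 3: derive flow(d,e) via R1 from flow(d,g), blue(g,e)
round 3: derive flow(e,c) via R1 from flow(e,i), blue(i,c)
round 3: derive flow(e,g) via R1 from flow(e,i), blue(i,g)
round 3: derive flow(f,i) via R1 from flow(f,d), blue(d,i)
round 3: derive flow(g,i) via R1 from flow(g,d), blue(d,i)
round 3: derive flow(h,c) via R1 from flow(h,i), blue(i,c)
round 3: derive flow(h,g) via R1 from flow(h,i), blue(i,g)
round 3: derive flow(i,d) via R1 from flow(i,e), blue(e,d)
round 4: derive flow(c,i) via R1 from flow(c,d), blue(d,i)
round 4: derive flow(d,d) via R1 from flow(d,e), blue(e,d)
round 4: derive flow(f,c) via R1 from flow(f,i), blue(i,c)
round 4: derive flow(f,g) via R1 from flow(f,i), blue(i,g)
round 4: derive flow(h,e) via R1 from flow(h,g), blue(g,e)
round 4: derive flow(i,i) via R1 from flow(i,d), blue(d,i)

yes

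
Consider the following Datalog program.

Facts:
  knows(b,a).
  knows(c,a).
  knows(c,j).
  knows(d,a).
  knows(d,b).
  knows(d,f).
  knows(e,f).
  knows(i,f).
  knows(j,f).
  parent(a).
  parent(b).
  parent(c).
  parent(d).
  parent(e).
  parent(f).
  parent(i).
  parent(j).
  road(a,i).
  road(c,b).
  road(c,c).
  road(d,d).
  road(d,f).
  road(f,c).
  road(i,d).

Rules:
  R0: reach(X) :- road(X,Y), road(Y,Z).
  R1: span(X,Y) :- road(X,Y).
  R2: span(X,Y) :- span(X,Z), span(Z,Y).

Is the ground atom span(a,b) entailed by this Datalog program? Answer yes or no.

yes

round 1: derive span(a,i) via R1 from road(a,i)
round 1: derive span(c,b) via R1 from road(c,b)
round 1: derive span(c,c) via R1 from road(c,c)
round 1: derive span(d,d) via R1 from road(d,d)
round 1: derive span(d,f) via R1 from road(d,f)
round 1: derive span(f,c) via R1 from road(f,c)
round 1: derive span(i,d) via R1 from road(i,d)
round 2: derive span(a,d) via R2 from span(a,i), span(i,d)
round 2: derive span(d,c) via R2 from span(d,f), span(f,c)
round 2: derive span(f,b) via R2 from span(f,c), span(c,b)
round 2: derive span(i,f) via R2 from span(i,d), span(d,f)
round 3: derive span(a,c) via R2 from span(a,d), span(d,c)
round 3: derive span(a,f) via R2 from span(a,d), span(d,f)
round 3: derive span(d,b) via R2 from span(d,c), span(c,b)
round 3: derive span(i,b) via R2 from span(i,f), span(f,b)
round 3: derive span(i,c) via R2 from span(i,d), span(d,c)
round 4: derive span(a,b) via R2 from span(a,c), span(c,b)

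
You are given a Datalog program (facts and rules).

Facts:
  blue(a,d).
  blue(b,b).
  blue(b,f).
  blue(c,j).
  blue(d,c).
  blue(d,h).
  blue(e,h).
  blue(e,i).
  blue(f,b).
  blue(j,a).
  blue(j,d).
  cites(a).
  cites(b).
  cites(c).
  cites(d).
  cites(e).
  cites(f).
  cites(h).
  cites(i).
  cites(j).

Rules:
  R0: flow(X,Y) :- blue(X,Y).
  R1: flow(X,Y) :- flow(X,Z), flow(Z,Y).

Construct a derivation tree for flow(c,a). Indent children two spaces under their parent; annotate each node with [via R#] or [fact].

round 1: derive flow(a,d) via R0 from blue(a,d)
round 1: derive flow(b,b) via R0 from blue(b,b)
round 1: derive flow(b,f) via R0 from blue(b,f)
round 1: derive flow(c,j) via R0 from blue(c,j)
round 1: derive flow(d,c) via R0 from blue(d,c)
round 1: derive flow(d,h) via R0 from blue(d,h)
round 1: derive flow(e,h) via R0 from blue(e,h)
round 1: derive flow(e,i) via R0 from blue(e,i)
round 1: derive flow(f,b) via R0 from blue(f,b)
round 1: derive flow(j,a) via R0 from blue(j,a)
round 1: derive flow(j,d) via R0 from blue(j,d)
round 2: derive flow(a,c) via R1 from flow(a,d), flow(d,c)
round 2: derive flow(a,h) via R1 from flow(a,d), flow(d,h)
round 2: derive flow(c,a) via R1 from flow(c,j), flow(j,a)
round 2: derive flow(c,d) via R1 from flow(c,j), flow(j,d)
round 2: derive flow(d,j) via R1 from flow(d,c), flow(c,j)
round 2: derive flow(f,f) via R1 from flow(f,b), flow(b,f)
round 2: derive flow(j,c) via R1 from flow(j,d), flow(d,c)
round 2: derive flow(j,h) via R1 from flow(j,d), flow(d,h)
round 3: derive flow(a,a) via R1 from flow(a,c), flow(c,a)
round 3: derive flow(a,j) via R1 from flow(a,c), flow(c,j)
round 3: derive flow(c,c) via R1 from flow(c,a), flow(a,c)
round 3: derive flow(c,h) via R1 from flow(c,a), flow(a,h)
round 3: derive flow(d,a) via R1 from flow(d,c), flow(c,a)
round 3: derive flow(d,d) via R1 from flow(d,c), flow(c,d)
round 3: derive flow(j,j) via R1 from flow(j,c), flow(c,j)

flow(c,a)  [via R1]
  flow(c,j)  [via R0]
    blue(c,j)  [fact]
  flow(j,a)  [via R0]
    blue(j,a)  [fact]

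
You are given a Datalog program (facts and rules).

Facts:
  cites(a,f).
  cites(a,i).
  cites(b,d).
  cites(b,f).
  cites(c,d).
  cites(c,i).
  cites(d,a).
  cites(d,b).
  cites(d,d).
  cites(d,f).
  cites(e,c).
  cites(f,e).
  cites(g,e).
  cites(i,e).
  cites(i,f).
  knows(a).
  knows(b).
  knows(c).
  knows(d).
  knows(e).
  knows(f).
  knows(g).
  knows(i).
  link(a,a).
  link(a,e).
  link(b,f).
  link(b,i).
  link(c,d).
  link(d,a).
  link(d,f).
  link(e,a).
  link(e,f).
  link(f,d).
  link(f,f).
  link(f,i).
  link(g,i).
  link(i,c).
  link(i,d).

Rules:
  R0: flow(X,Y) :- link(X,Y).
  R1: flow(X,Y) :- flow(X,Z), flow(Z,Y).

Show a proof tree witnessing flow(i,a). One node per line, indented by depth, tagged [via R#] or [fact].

flow(i,a)  [via R1]
  flow(i,d)  [via R0]
    link(i,d)  [fact]
  flow(d,a)  [via R0]
    link(d,a)  [fact]

round 1: derive flow(a,a) via R0 from link(a,a)
round 1: derive flow(a,e) via R0 from link(a,e)
round 1: derive flow(b,f) via R0 from link(b,f)
round 1: derive flow(b,i) via R0 from link(b,i)
round 1: derive flow(c,d) via R0 from link(c,d)
round 1: derive flow(d,a) via R0 from link(d,a)
round 1: derive flow(d,f) via R0 from link(d,f)
round 1: derive flow(e,a) via R0 from link(e,a)
round 1: derive flow(e,f) via R0 from link(e,f)
round 1: derive flow(f,d) via R0 from link(f,d)
round 1: derive flow(f,f) via R0 from link(f,f)
round 1: derive flow(f,i) via R0 from link(f,i)
round 1: derive flow(g,i) via R0 from link(g,i)
round 1: derive flow(i,c) via R0 from link(i,c)
round 1: derive flow(i,d) via R0 from link(i,d)
round 2: derive flow(a,f) via R1 from flow(a,e), flow(e,f)
round 2: derive flow(b,c) via R1 from flow(b,i), flow(i,c)
round 2: derive flow(b,d) via R1 from flow(b,f), flow(f,d)
round 2: derive flow(c,a) via R1 from flow(c,d), flow(d,a)
round 2: derive flow(c,f) via R1 from flow(c,d), flow(d,f)
round 2: derive flow(d,d) via R1 from flow(d,f), flow(f,d)
round 2: derive flow(d,e) via R1 from flow(d,a), flow(a,e)
round 2: derive flow(d,i) via R1 from flow(d,f), flow(f,i)
round 2: derive flow(e,d) via R1 from flow(e,f), flow(f,d)
round 2: derive flow(e,e) via R1 from flow(e,a), flow(a,e)
round 2: derive flow(e,i) via R1 from flow(e,f), flow(f,i)
round 2: derive flow(f,a) via R1 from flow(f,d), flow(d,a)
round 2: derive flow(f,c) via R1 from flow(f,i), flow(i,c)
round 2: derive flow(g,c) via R1 from flow(g,i), flow(i,c)
round 2: derive flow(g,d) via R1 from flow(g,i), flow(i,d)
round 2: derive flow(i,a) via R1 from flow(i,d), flow(d,a)
round 2: derive flow(i,f) via R1 from flow(i,d), flow(d,f)
round 3: derive flow(a,c) via R1 from flow(a,f), flow(f,c)
round 3: derive flow(a,d) via R1 from flow(a,e), flow(e,d)
round 3: derive flow(a,i) via R1 from flow(a,e), flow(e,i)
round 3: derive flow(b,a) via R1 from flow(b,c), flow(c,a)
round 3: derive flow(b,e) via R1 from flow(b,d), flow(d,e)
round 3: derive flow(c,c) via R1 from flow(c,f), flow(f,c)
round 3: derive flow(c,e) via R1 from flow(c,a), flow(a,e)
round 3: derive flow(c,i) via R1 from flow(c,d), flow(d,i)
round 3: derive flow(d,c) via R1 from flow(d,f), flow(f,c)
round 3: derive flow(e,c) via R1 from flow(e,f), flow(f,c)
round 3: derive flow(f,e) via R1 from flow(f,a), flow(a,e)
round 3: derive flow(g,a) via R1 from flow(g,c), flow(c,a)
round 3: derive flow(g,e) via R1 from flow(g,d), flow(d,e)
round 3: derive flow(g,f) via R1 from flow(g,c), flow(c,f)
round 3: derive flow(i,e) via R1 from flow(i,a), flow(a,e)
round 3: derive flow(i,i) via R1 from flow(i,d), flow(d,i)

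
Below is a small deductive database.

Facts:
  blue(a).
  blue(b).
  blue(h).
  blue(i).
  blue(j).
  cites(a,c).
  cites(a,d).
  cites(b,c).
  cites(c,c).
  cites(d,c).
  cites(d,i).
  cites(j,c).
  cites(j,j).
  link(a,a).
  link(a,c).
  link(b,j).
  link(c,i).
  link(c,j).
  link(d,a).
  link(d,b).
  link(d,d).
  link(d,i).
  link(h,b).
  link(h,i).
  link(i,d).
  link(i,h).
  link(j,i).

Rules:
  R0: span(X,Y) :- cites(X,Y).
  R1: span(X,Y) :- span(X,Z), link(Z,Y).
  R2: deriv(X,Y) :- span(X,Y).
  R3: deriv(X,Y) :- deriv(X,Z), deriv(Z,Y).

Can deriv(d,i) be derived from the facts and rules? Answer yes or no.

yes

round 1: derive span(a,c) via R0 from cites(a,c)
round 1: derive span(a,d) via R0 from cites(a,d)
round 1: derive span(b,c) via R0 from cites(b,c)
round 1: derive span(c,c) via R0 from cites(c,c)
round 1: derive span(d,c) via R0 from cites(d,c)
round 1: derive span(d,i) via R0 from cites(d,i)
round 1: derive span(j,c) via R0 from cites(j,c)
round 1: derive span(j,j) via R0 from cites(j,j)
round 2: derive span(a,a) via R1 from span(a,d), link(d,a)
round 2: derive span(a,b) via R1 from span(a,d), link(d,b)
round 2: derive span(a,i) via R1 from span(a,c), link(c,i)
round 2: derive span(a,j) via R1 from span(a,c), link(c,j)
round 2: derive span(b,i) via R1 from span(b,c), link(c,i)
round 2: derive span(b,j) via R1 from span(b,c), link(c,j)
round 2: derive span(c,i) via R1 from span(c,c), link(c,i)
round 2: derive span(c,j) via R1 from span(c,c), link(c,j)
round 2: derive span(d,d) via R1 from span(d,i), link(i,d)
round 2: derive span(d,h) via R1 from span(d,i), link(i,h)
round 2: derive span(d,j) via R1 from span(d,c), link(c,j)
round 2: derive span(j,i) via R1 from span(j,c), link(c,i)
round 2: derive deriv(a,c) via R2 from span(a,c)
round 2: derive deriv(a,d) via R2 from span(a,d)
round 2: derive deriv(b,c) via R2 from span(b,c)
round 2: derive deriv(c,c) via R2 from span(c,c)
round 2: derive deriv(d,c) via R2 from span(d,c)
round 2: derive deriv(d,i) via R2 from span(d,i)
round 2: derive deriv(j,c) via R2 from span(j,c)
round 2: derive deriv(j,j) via R2 from span(j,j)
round 3: derive span(a,h) via R1 from span(a,i), link(i,h)
round 3: derive span(b,d) via R1 from span(b,i), link(i,d)
round 3: derive span(b,h) via R1 from span(b,i), link(i,h)
round 3: derive span(c,d) via R1 from span(c,i), link(i,d)
round 3: derive span(c,h) via R1 from span(c,i), link(i,h)
round 3: derive span(d,a) via R1 from span(d,d), link(d,a)
round 3: derive span(d,b) via R1 from span(d,d), link(d,b)
round 3: derive span(j,d) via R1 from span(j,i), link(i,d)
round 3: derive span(j,h) via R1 from span(j,i), link(i,h)
round 3: derive deriv(a,a) via R2 from span(a,a)
round 3: derive deriv(a,b) via R2 from span(a,b)
round 3: derive deriv(a,i) via R2 from span(a,i)
round 3: derive deriv(a,j) via R2 from span(a,j)
round 3: derive deriv(b,i) via R2 from span(b,i)
round 3: derive deriv(b,j) via R2 from span(b,j)
round 3: derive deriv(c,i) via R2 from span(c,i)
round 3: derive deriv(c,j) via R2 from span(c,j)
round 3: derive deriv(d,d) via R2 from span(d,d)
round 3: derive deriv(d,h) via R2 from span(d,h)
round 3: derive deriv(d,j) via R2 from span(d,j)
round 3: derive deriv(j,i) via R2 from span(j,i)
round 4: derive span(b,a) via R1 from span(b,d), link(d,a)
round 4: derive span(b,b) via R1 from span(b,d), link(d,b)
round 4: derive span(c,a) via R1 from span(c,d), link(d,a)
round 4: derive span(c,b) via R1 from span(c,d), link(d,b)
round 4: derive span(j,a) via R1 from span(j,d), link(d,a)
round 4: derive span(j,b) via R1 from span(j,d), link(d,b)
round 4: derive deriv(a,h) via R2 from span(a,h)
round 4: derive deriv(b,d) via R2 from span(b,d)
round 4: derive deriv(b,h) via R2 from span(b,h)
round 4: derive deriv(c,d) via R2 from span(c,d)
round 4: derive deriv(c,h) via R2 from span(c,h)
round 4: derive deriv(d,a) via R2 from span(d,a)
round 4: derive deriv(d,b) via R2 from span(d,b)
round 4: derive deriv(j,d) via R2 from span(j,d)
round 4: derive deriv(j,h) via R2 from span(j,h)
round 5: derive deriv(b,a) via R2 from span(b,a)
round 5: derive deriv(b,b) via R2 from span(b,b)
round 5: derive deriv(c,a) via R2 from span(c,a)
round 5: derive deriv(c,b) via R2 from span(c,b)
round 5: derive deriv(j,a) via R2 from span(j,a)
round 5: derive deriv(j,b) via R2 from span(j,b)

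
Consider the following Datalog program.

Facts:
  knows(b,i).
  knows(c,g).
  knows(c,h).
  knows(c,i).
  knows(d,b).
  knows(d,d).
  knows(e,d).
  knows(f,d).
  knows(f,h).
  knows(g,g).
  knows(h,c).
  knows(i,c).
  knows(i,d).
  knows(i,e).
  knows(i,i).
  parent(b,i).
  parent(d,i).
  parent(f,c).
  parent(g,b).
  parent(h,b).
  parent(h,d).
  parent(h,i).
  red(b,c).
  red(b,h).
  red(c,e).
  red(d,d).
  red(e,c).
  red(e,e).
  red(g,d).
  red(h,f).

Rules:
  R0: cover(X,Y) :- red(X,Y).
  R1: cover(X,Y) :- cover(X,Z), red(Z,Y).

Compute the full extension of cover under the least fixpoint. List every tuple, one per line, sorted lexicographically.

cover(b,c)
cover(b,e)
cover(b,f)
cover(b,h)
cover(c,c)
cover(c,e)
cover(d,d)
cover(e,c)
cover(e,e)
cover(g,d)
cover(h,f)

round 1: derive cover(b,c) via R0 from red(b,c)
round 1: derive cover(b,h) via R0 from red(b,h)
round 1: derive cover(c,e) via R0 from red(c,e)
round 1: derive cover(d,d) via R0 from red(d,d)
round 1: derive cover(e,c) via R0 from red(e,c)
round 1: derive cover(e,e) via R0 from red(e,e)
round 1: derive cover(g,d) via R0 from red(g,d)
round 1: derive cover(h,f) via R0 from red(h,f)
round 2: derive cover(b,e) via R1 from cover(b,c), red(c,e)
round 2: derive cover(b,f) via R1 from cover(b,h), red(h,f)
round 2: derive cover(c,c) via R1 from cover(c,e), red(e,c)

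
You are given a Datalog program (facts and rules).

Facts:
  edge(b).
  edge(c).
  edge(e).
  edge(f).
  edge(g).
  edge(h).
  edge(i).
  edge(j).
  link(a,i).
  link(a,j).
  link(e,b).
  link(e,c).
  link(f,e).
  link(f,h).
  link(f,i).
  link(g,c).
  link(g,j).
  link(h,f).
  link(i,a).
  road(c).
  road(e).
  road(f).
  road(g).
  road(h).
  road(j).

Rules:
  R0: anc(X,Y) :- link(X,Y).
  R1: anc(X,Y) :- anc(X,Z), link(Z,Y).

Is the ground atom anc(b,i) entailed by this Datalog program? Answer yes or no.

no

round 1: derive anc(a,i) via R0 from link(a,i)
round 1: derive anc(a,j) via R0 from link(a,j)
round 1: derive anc(e,b) via R0 from link(e,b)
round 1: derive anc(e,c) via R0 from link(e,c)
round 1: derive anc(f,e) via R0 from link(f,e)
round 1: derive anc(f,h) via R0 from link(f,h)
round 1: derive anc(f,i) via R0 from link(f,i)
round 1: derive anc(g,c) via R0 from link(g,c)
round 1: derive anc(g,j) via R0 from link(g,j)
round 1: derive anc(h,f) via R0 from link(h,f)
round 1: derive anc(i,a) via R0 from link(i,a)
round 2: derive anc(a,a) via R1 from anc(a,i), link(i,a)
round 2: derive anc(f,a) via R1 from anc(f,i), link(i,a)
round 2: derive anc(f,b) via R1 from anc(f,e), link(e,b)
round 2: derive anc(f,c) via R1 from anc(f,e), link(e,c)
round 2: derive anc(f,f) via R1 from anc(f,h), link(h,f)
round 2: derive anc(h,e) via R1 from anc(h,f), link(f,e)
round 2: derive anc(h,h) via R1 from anc(h,f), link(f,h)
round 2: derive anc(h,i) via R1 from anc(h,f), link(f,i)
round 2: derive anc(i,i) via R1 from anc(i,a), link(a,i)
round 2: derive anc(i,j) via R1 from anc(i,a), link(a,j)
round 3: derive anc(f,j) via R1 from anc(f,a), link(a,j)
round 3: derive anc(h,a) via R1 from anc(h,i), link(i,a)
round 3: derive anc(h,b) via R1 from anc(h,e), link(e,b)
round 3: derive anc(h,c) via R1 from anc(h,e), link(e,c)
round 4: derive anc(h,j) via R1 from anc(h,a), link(a,j)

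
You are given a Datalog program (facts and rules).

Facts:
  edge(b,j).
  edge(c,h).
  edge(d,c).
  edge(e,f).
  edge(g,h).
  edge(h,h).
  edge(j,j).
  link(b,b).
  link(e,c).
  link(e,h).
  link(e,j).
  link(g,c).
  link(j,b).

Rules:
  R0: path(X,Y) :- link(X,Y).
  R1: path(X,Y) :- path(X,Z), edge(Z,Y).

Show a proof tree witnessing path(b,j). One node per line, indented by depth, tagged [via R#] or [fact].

path(b,j)  [via R1]
  path(b,b)  [via R0]
    link(b,b)  [fact]
  edge(b,j)  [fact]

round 1: derive path(b,b) via R0 from link(b,b)
round 1: derive path(e,c) via R0 from link(e,c)
round 1: derive path(e,h) via R0 from link(e,h)
round 1: derive path(e,j) via R0 from link(e,j)
round 1: derive path(g,c) via R0 from link(g,c)
round 1: derive path(j,b) via R0 from link(j,b)
round 2: derive path(b,j) via R1 from path(b,b), edge(b,j)
round 2: derive path(g,h) via R1 from path(g,c), edge(c,h)
round 2: derive path(j,j) via R1 from path(j,b), edge(b,j)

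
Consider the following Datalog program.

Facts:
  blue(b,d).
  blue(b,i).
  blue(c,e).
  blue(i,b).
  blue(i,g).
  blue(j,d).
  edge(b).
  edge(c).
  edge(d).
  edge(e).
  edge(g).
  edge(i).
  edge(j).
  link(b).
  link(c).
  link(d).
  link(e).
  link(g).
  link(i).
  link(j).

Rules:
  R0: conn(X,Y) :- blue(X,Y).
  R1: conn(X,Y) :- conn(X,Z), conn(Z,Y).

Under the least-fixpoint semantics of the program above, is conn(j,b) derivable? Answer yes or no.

round 1: derive conn(b,d) via R0 from blue(b,d)
round 1: derive conn(b,i) via R0 from blue(b,i)
round 1: derive conn(c,e) via R0 from blue(c,e)
round 1: derive conn(i,b) via R0 from blue(i,b)
round 1: derive conn(i,g) via R0 from blue(i,g)
round 1: derive conn(j,d) via R0 from blue(j,d)
round 2: derive conn(b,b) via R1 from conn(b,i), conn(i,b)
round 2: derive conn(b,g) via R1 from conn(b,i), conn(i,g)
round 2: derive conn(i,d) via R1 from conn(i,b), conn(b,d)
round 2: derive conn(i,i) via R1 from conn(i,b), conn(b,i)

no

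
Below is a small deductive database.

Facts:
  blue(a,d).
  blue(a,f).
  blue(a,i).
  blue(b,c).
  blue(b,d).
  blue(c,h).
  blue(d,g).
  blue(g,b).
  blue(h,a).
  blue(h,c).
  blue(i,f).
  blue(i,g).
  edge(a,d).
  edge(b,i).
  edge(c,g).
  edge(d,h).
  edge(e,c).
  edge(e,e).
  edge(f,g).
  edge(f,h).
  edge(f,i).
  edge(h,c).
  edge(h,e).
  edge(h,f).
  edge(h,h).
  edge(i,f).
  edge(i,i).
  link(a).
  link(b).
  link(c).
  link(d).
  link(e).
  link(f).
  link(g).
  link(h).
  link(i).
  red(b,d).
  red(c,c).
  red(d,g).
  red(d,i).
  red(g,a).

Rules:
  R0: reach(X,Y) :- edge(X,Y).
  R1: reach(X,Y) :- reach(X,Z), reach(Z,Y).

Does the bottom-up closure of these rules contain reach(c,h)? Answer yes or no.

no

round 1: derive reach(a,d) via R0 from edge(a,d)
round 1: derive reach(b,i) via R0 from edge(b,i)
round 1: derive reach(c,g) via R0 from edge(c,g)
round 1: derive reach(d,h) via R0 from edge(d,h)
round 1: derive reach(e,c) via R0 from edge(e,c)
round 1: derive reach(e,e) via R0 from edge(e,e)
round 1: derive reach(f,g) via R0 from edge(f,g)
round 1: derive reach(f,h) via R0 from edge(f,h)
round 1: derive reach(f,i) via R0 from edge(f,i)
round 1: derive reach(h,c) via R0 from edge(h,c)
round 1: derive reach(h,e) via R0 from edge(h,e)
round 1: derive reach(h,f) via R0 from edge(h,f)
round 1: derive reach(h,h) via R0 from edge(h,h)
round 1: derive reach(i,f) via R0 from edge(i,f)
round 1: derive reach(i,i) via R0 from edge(i,i)
round 2: derive reach(a,h) via R1 from reach(a,d), reach(d,h)
round 2: derive reach(b,f) via R1 from reach(b,i), reach(i,f)
round 2: derive reach(d,c) via R1 from reach(d,h), reach(h,c)
round 2: derive reach(d,e) via R1 from reach(d,h), reach(h,e)
round 2: derive reach(d,f) via R1 from reach(d,h), reach(h,f)
round 2: derive reach(e,g) via R1 from reach(e,c), reach(c,g)
round 2: derive reach(f,c) via R1 from reach(f,h), reach(h,c)
round 2: derive reach(f,e) via R1 from reach(f,h), reach(h,e)
round 2: derive reach(f,f) via R1 from reach(f,h), reach(h,f)
round 2: derive reach(h,g) via R1 from reach(h,c), reach(c,g)
round 2: derive reach(h,i) via R1 from reach(h,f), reach(f,i)
round 2: derive reach(i,g) via R1 from reach(i,f), reach(f,g)
round 2: derive reach(i,h) via R1 from reach(i,f), reach(f,h)
round 3: derive reach(a,c) via R1 from reach(a,d), reach(d,c)
round 3: derive reach(a,e) via R1 from reach(a,d), reach(d,e)
round 3: derive reach(a,f) via R1 from reach(a,d), reach(d,f)
round 3: derive reach(a,g) via R1 from reach(a,h), reach(h,g)
round 3: derive reach(a,i) via R1 from reach(a,h), reach(h,i)
round 3: derive reach(b,c) via R1 from reach(b,f), reach(f,c)
round 3: derive reach(b,e) via R1 from reach(b,f), reach(f,e)
round 3: derive reach(b,g) via R1 from reach(b,f), reach(f,g)
round 3: derive reach(b,h) via R1 from reach(b,f), reach(f,h)
round 3: derive reach(d,g) via R1 from reach(d,c), reach(c,g)
round 3: derive reach(d,i) via R1 from reach(d,f), reach(f,i)
round 3: derive reach(i,c) via R1 from reach(i,f), reach(f,c)
round 3: derive reach(i,e) via R1 from reach(i,f), reach(f,e)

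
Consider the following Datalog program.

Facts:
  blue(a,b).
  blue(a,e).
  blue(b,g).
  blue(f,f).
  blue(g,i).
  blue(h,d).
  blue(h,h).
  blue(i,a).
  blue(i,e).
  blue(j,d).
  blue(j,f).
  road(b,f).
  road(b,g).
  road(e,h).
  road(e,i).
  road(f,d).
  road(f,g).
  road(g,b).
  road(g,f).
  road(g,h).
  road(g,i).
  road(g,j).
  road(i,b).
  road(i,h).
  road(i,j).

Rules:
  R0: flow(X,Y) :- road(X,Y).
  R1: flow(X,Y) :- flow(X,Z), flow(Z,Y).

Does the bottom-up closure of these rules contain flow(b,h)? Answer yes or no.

yes

round 1: derive flow(b,f) via R0 from road(b,f)
round 1: derive flow(b,g) via R0 from road(b,g)
round 1: derive flow(e,h) via R0 from road(e,h)
round 1: derive flow(e,i) via R0 from road(e,i)
round 1: derive flow(f,d) via R0 from road(f,d)
round 1: derive flow(f,g) via R0 from road(f,g)
round 1: derive flow(g,b) via R0 from road(g,b)
round 1: derive flow(g,f) via R0 from road(g,f)
round 1: derive flow(g,h) via R0 from road(g,h)
round 1: derive flow(g,i) via R0 from road(g,i)
round 1: derive flow(g,j) via R0 from road(g,j)
round 1: derive flow(i,b) via R0 from road(i,b)
round 1: derive flow(i,h) via R0 from road(i,h)
round 1: derive flow(i,j) via R0 from road(i,j)
round 2: derive flow(b,b) via R1 from flow(b,g), flow(g,b)
round 2: derive flow(b,d) via R1 from flow(b,f), flow(f,d)
round 2: derive flow(b,h) via R1 from flow(b,g), flow(g,h)
round 2: derive flow(b,i) via R1 from flow(b,g), flow(g,i)
round 2: derive flow(b,j) via R1 from flow(b,g), flow(g,j)
round 2: derive flow(e,b) via R1 from flow(e,i), flow(i,b)
round 2: derive flow(e,j) via R1 from flow(e,i), flow(i,j)
round 2: derive flow(f,b) via R1 from flow(f,g), flow(g,b)
round 2: derive flow(f,f) via R1 from flow(f,g), flow(g,f)
round 2: derive flow(f,h) via R1 from flow(f,g), flow(g,h)
round 2: derive flow(f,i) via R1 from flow(f,g), flow(g,i)
round 2: derive flow(f,j) via R1 from flow(f,g), flow(g,j)
round 2: derive flow(g,d) via R1 from flow(g,f), flow(f,d)
round 2: derive flow(g,g) via R1 from flow(g,b), flow(b,g)
round 2: derive flow(i,f) via R1 from flow(i,b), flow(b,f)
round 2: derive flow(i,g) via R1 from flow(i,b), flow(b,g)
round 3: derive flow(e,d) via R1 from flow(e,b), flow(b,d)
round 3: derive flow(e,f) via R1 from flow(e,b), flow(b,f)
round 3: derive flow(e,g) via R1 from flow(e,b), flow(b,g)
round 3: derive flow(i,d) via R1 from flow(i,b), flow(b,d)
round 3: derive flow(i,i) via R1 from flow(i,b), flow(b,i)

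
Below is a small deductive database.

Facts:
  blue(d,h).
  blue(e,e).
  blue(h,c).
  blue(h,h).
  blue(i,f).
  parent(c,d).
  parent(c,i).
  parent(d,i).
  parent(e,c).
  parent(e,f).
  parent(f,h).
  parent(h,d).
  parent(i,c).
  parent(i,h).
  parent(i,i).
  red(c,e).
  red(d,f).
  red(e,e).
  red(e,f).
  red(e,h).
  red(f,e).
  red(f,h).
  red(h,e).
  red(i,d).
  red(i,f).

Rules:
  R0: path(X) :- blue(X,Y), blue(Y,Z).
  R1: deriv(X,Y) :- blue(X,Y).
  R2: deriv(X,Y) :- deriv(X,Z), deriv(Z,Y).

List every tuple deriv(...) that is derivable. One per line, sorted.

deriv(d,c)
deriv(d,h)
deriv(e,e)
deriv(h,c)
deriv(h,h)
deriv(i,f)

round 1: derive deriv(d,h) via R1 from blue(d,h)
round 1: derive deriv(e,e) via R1 from blue(e,e)
round 1: derive deriv(h,c) via R1 from blue(h,c)
round 1: derive deriv(h,h) via R1 from blue(h,h)
round 1: derive deriv(i,f) via R1 from blue(i,f)
round 2: derive deriv(d,c) via R2 from deriv(d,h), deriv(h,c)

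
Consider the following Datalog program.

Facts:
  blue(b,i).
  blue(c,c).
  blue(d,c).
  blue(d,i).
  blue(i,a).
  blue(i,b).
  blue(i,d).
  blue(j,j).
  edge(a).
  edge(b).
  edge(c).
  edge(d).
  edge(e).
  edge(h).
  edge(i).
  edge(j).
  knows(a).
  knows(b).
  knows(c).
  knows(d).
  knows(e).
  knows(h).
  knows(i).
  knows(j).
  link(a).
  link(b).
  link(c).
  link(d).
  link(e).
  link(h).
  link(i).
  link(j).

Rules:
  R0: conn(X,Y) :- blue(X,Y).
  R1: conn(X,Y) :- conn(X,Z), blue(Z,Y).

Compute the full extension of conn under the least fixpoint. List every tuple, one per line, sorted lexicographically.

conn(b,a)
conn(b,b)
conn(b,c)
conn(b,d)
conn(b,i)
conn(c,c)
conn(d,a)
conn(d,b)
conn(d,c)
conn(d,d)
conn(d,i)
conn(i,a)
conn(i,b)
conn(i,c)
conn(i,d)
conn(i,i)
conn(j,j)

round 1: derive conn(b,i) via R0 from blue(b,i)
round 1: derive conn(c,c) via R0 from blue(c,c)
round 1: derive conn(d,c) via R0 from blue(d,c)
round 1: derive conn(d,i) via R0 from blue(d,i)
round 1: derive conn(i,a) via R0 from blue(i,a)
round 1: derive conn(i,b) via R0 from blue(i,b)
round 1: derive conn(i,d) via R0 from blue(i,d)
round 1: derive conn(j,j) via R0 from blue(j,j)
round 2: derive conn(b,a) via R1 from conn(b,i), blue(i,a)
round 2: derive conn(b,b) via R1 from conn(b,i), blue(i,b)
round 2: derive conn(b,d) via R1 from conn(b,i), blue(i,d)
round 2: derive conn(d,a) via R1 from conn(d,i), blue(i,a)
round 2: derive conn(d,b) via R1 from conn(d,i), blue(i,b)
round 2: derive conn(d,d) via R1 from conn(d,i), blue(i,d)
round 2: derive conn(i,c) via R1 from conn(i,d), blue(d,c)
round 2: derive conn(i,i) via R1 from conn(i,b), blue(b,i)
round 3: derive conn(b,c) via R1 from conn(b,d), blue(d,c)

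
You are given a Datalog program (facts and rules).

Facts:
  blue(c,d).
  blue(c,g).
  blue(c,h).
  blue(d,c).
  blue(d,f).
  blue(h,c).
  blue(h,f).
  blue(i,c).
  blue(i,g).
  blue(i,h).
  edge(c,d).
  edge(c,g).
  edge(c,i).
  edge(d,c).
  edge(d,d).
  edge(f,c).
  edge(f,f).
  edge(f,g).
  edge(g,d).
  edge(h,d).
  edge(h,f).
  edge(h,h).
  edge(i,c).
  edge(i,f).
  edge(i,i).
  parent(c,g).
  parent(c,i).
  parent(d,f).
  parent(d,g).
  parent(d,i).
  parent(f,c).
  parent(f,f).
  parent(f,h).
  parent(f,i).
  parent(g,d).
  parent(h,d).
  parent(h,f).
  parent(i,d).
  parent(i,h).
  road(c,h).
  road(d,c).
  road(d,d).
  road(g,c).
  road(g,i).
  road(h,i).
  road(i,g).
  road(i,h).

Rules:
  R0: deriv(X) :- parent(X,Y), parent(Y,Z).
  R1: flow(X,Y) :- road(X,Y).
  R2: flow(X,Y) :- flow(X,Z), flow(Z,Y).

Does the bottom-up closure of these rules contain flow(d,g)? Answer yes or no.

round 1: derive flow(c,h) via R1 from road(c,h)
round 1: derive flow(d,c) via R1 from road(d,c)
round 1: derive flow(d,d) via R1 from road(d,d)
round 1: derive flow(g,c) via R1 from road(g,c)
round 1: derive flow(g,i) via R1 from road(g,i)
round 1: derive flow(h,i) via R1 from road(h,i)
round 1: derive flow(i,g) via R1 from road(i,g)
round 1: derive flow(i,h) via R1 from road(i,h)
round 2: derive flow(c,i) via R2 from flow(c,h), flow(h,i)
round 2: derive flow(d,h) via R2 from flow(d,c), flow(c,h)
round 2: derive flow(g,g) via R2 from flow(g,i), flow(i,g)
round 2: derive flow(g,h) via R2 from flow(g,c), flow(c,h)
round 2: derive flow(h,g) via R2 from flow(h,i), flow(i,g)
round 2: derive flow(h,h) via R2 from flow(h,i), flow(i,h)
round 2: derive flow(i,c) via R2 from flow(i,g), flow(g,c)
round 2: derive flow(i,i) via R2 from flow(i,g), flow(g,i)
round 3: derive flow(c,c) via R2 from flow(c,i), flow(i,c)
round 3: derive flow(c,g) via R2 from flow(c,h), flow(h,g)
round 3: derive flow(d,g) via R2 from flow(d,h), flow(h,g)
round 3: derive flow(d,i) via R2 from flow(d,c), flow(c,i)
round 3: derive flow(h,c) via R2 from flow(h,g), flow(g,c)

yes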